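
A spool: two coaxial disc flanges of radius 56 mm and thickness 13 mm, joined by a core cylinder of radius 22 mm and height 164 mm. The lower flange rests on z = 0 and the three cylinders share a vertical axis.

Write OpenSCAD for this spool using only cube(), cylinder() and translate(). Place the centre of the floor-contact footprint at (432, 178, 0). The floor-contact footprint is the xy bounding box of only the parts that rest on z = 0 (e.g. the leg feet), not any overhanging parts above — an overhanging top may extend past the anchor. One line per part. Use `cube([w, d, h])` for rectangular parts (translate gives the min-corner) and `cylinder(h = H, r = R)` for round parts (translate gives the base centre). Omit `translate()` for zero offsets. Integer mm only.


translate([432, 178, 0]) cylinder(h = 13, r = 56);
translate([432, 178, 13]) cylinder(h = 164, r = 22);
translate([432, 178, 177]) cylinder(h = 13, r = 56);


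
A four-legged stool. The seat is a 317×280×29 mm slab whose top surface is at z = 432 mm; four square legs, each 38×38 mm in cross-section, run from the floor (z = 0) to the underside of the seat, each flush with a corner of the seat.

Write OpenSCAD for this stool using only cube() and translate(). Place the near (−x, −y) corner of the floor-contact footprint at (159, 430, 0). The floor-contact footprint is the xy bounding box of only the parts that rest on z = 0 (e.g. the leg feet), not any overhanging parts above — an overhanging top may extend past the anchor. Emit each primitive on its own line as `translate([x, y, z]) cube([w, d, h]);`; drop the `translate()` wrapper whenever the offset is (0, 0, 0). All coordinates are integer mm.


// leg_h = 432 - 29 = 403
translate([159, 430, 403]) cube([317, 280, 29]);
translate([159, 430, 0]) cube([38, 38, 403]);
translate([438, 430, 0]) cube([38, 38, 403]);
translate([159, 672, 0]) cube([38, 38, 403]);
translate([438, 672, 0]) cube([38, 38, 403]);


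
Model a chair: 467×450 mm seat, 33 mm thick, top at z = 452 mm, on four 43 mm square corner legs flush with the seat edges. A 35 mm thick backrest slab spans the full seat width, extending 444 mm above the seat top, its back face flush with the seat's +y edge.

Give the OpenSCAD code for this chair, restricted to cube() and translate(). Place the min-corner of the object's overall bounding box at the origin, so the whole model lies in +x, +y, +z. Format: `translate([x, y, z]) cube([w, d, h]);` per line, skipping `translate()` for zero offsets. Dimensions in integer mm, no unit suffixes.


translate([0, 0, 419]) cube([467, 450, 33]);
cube([43, 43, 419]);
translate([424, 0, 0]) cube([43, 43, 419]);
translate([0, 407, 0]) cube([43, 43, 419]);
translate([424, 407, 0]) cube([43, 43, 419]);
translate([0, 415, 452]) cube([467, 35, 444]);


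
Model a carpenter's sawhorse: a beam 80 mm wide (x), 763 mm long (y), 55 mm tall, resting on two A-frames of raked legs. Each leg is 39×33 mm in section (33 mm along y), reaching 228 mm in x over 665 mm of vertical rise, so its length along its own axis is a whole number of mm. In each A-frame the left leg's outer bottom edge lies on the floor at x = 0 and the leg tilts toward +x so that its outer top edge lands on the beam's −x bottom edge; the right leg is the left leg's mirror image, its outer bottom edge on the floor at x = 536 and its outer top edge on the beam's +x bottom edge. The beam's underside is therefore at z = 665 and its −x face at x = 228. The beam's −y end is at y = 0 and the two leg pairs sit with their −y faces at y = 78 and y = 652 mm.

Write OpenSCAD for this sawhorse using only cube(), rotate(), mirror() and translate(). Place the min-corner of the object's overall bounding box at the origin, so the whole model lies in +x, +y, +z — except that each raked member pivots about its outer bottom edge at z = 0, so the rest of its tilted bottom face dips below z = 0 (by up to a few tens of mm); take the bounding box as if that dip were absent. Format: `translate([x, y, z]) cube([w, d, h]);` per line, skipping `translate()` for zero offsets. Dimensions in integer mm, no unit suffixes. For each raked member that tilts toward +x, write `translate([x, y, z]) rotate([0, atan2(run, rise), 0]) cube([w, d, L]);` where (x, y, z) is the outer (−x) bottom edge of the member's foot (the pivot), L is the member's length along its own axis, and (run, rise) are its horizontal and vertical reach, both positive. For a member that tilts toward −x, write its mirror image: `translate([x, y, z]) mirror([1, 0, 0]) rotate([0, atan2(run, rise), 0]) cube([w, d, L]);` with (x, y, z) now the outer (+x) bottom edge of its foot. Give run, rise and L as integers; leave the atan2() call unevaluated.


translate([228, 0, 665]) cube([80, 763, 55]);
translate([0, 78, 0]) rotate([0, atan2(228, 665), 0]) cube([39, 33, 703]);
translate([536, 78, 0]) mirror([1, 0, 0]) rotate([0, atan2(228, 665), 0]) cube([39, 33, 703]);
translate([0, 652, 0]) rotate([0, atan2(228, 665), 0]) cube([39, 33, 703]);
translate([536, 652, 0]) mirror([1, 0, 0]) rotate([0, atan2(228, 665), 0]) cube([39, 33, 703]);


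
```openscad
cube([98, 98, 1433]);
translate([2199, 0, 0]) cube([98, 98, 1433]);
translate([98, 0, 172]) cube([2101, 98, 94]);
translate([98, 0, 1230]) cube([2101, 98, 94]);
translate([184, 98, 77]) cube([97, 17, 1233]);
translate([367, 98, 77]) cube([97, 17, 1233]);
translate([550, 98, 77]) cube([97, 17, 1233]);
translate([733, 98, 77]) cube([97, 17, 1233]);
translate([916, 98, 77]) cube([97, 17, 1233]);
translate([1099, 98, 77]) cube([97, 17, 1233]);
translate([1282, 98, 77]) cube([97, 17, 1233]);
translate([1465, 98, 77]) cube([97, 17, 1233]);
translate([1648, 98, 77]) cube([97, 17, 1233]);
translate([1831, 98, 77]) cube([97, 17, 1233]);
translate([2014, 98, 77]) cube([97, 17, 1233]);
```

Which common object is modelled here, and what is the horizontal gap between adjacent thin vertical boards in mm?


A fence section. The picket gap is 86 mm.

Two posts, two rails, 11 pickets — a fence section. Span 2101 mm holds 11 pickets of 97 mm with 12 equal gaps: ⌊(2101 − 11·97) / 12⌋ = 86 mm.


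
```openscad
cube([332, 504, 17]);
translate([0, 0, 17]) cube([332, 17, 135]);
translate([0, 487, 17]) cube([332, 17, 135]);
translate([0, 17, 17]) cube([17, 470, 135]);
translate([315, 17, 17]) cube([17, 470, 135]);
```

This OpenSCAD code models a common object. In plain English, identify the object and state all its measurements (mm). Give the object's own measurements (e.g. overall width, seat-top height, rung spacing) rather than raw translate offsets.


An open-topped rectangular box: outside dimensions 332×504×152 mm, with a uniform wall and base thickness of 17 mm. The base is a full 332×504 slab on the floor; four walls sit on top of the base. The front and back walls (the −y and +y sides) span the full width; the two side walls fit between them.


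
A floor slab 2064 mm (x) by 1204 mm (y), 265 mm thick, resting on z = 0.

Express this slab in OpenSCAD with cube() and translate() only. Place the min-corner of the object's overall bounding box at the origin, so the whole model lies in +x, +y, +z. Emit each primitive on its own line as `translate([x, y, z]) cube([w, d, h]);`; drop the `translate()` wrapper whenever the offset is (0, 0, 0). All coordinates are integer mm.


cube([2064, 1204, 265]);


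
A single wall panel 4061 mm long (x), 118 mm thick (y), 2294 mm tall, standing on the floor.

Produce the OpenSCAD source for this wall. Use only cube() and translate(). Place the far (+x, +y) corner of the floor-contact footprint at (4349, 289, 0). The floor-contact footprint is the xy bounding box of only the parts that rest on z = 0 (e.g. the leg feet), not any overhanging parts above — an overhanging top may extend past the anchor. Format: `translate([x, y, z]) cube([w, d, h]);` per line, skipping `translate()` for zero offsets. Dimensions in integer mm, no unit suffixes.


translate([288, 171, 0]) cube([4061, 118, 2294]);


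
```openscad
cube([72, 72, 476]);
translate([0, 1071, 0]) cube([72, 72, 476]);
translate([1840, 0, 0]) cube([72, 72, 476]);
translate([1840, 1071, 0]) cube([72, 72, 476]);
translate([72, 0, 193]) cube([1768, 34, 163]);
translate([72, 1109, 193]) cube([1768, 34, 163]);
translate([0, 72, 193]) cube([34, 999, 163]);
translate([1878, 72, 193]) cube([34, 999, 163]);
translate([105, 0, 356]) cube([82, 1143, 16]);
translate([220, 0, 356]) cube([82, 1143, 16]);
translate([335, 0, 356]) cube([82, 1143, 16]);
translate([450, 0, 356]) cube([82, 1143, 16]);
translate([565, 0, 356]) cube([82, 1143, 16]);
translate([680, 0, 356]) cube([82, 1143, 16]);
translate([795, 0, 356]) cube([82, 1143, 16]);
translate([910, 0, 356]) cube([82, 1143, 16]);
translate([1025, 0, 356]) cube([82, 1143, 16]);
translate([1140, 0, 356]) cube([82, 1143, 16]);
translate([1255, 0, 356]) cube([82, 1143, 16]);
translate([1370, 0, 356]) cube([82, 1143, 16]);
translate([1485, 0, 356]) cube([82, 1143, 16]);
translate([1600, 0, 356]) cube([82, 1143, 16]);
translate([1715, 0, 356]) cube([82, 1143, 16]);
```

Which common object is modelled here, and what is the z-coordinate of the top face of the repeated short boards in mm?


A bed frame. The slat-top height is 372 mm.

Four posts, four rails, and a row of slats — a bed frame. Slats sit on the rails at z = 193 + 163 = 356; with slat thickness 16, the top is 372 mm.


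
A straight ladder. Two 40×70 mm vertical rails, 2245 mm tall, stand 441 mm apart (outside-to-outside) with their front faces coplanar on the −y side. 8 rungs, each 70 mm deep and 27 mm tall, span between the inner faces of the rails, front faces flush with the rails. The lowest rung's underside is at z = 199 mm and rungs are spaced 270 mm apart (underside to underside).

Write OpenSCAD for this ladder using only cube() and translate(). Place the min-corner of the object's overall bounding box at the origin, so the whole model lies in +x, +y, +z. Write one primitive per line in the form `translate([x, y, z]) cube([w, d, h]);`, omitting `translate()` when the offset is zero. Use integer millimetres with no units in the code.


// rung span = 441 - 2*40 = 361
// rung[k] z = 199 + k*270
cube([40, 70, 2245]);
translate([401, 0, 0]) cube([40, 70, 2245]);
translate([40, 0, 199]) cube([361, 70, 27]);
translate([40, 0, 469]) cube([361, 70, 27]);
translate([40, 0, 739]) cube([361, 70, 27]);
translate([40, 0, 1009]) cube([361, 70, 27]);
translate([40, 0, 1279]) cube([361, 70, 27]);
translate([40, 0, 1549]) cube([361, 70, 27]);
translate([40, 0, 1819]) cube([361, 70, 27]);
translate([40, 0, 2089]) cube([361, 70, 27]);


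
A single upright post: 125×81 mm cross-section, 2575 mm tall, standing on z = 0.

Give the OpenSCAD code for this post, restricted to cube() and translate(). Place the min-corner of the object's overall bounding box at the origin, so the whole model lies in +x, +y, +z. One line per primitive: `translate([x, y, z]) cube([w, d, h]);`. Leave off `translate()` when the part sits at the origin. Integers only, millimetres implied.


cube([125, 81, 2575]);


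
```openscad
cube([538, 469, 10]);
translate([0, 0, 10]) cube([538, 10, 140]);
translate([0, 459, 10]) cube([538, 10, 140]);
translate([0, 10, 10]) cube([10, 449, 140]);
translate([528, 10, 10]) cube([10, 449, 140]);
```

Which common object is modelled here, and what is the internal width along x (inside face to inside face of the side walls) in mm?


An open box. The internal width is 518 mm.

A 538×469 base slab with four walls standing on it — an open box. The base is 538 mm wide and the walls are 10 mm thick, so the internal width is 538 − 2 × 10 = 518 mm.


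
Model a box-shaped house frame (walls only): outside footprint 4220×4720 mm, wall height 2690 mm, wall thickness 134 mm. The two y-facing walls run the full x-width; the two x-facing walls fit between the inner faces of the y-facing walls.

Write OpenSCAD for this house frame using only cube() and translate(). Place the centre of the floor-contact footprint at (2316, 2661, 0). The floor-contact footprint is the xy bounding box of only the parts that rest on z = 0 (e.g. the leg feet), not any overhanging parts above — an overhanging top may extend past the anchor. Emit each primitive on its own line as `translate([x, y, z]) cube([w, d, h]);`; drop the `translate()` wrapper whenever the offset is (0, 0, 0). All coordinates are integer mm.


translate([206, 301, 0]) cube([4220, 134, 2690]);
translate([206, 4887, 0]) cube([4220, 134, 2690]);
translate([206, 435, 0]) cube([134, 4452, 2690]);
translate([4292, 435, 0]) cube([134, 4452, 2690]);


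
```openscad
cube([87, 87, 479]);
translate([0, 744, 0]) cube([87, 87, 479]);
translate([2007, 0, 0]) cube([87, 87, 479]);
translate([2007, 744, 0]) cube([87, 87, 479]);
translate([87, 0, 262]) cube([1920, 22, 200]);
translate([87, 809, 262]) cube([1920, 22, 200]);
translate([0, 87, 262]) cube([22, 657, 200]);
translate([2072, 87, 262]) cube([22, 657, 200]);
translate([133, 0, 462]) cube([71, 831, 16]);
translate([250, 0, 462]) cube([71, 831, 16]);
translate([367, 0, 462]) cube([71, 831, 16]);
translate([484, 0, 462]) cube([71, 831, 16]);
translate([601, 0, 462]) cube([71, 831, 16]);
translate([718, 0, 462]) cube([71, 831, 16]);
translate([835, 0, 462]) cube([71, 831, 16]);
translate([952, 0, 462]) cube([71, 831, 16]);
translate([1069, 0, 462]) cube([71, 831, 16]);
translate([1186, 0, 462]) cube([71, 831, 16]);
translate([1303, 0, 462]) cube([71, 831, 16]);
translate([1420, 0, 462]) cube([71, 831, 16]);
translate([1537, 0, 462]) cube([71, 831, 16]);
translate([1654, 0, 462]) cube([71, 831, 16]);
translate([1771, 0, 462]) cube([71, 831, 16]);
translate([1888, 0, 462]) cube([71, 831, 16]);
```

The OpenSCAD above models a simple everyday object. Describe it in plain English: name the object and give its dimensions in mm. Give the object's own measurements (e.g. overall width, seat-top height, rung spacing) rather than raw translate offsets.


A bed frame 2094 mm long (x) by 831 mm wide (y). Four 87×87 mm corner posts, 479 mm tall, at the corners of the footprint. Four rails of 22 mm thickness and 200 mm height run between adjacent posts with their undersides at z = 262 mm, their outer faces flush with the outside of the frame (the two x-running rails run between the posts' inner faces; the two y-running rails run between the posts' inner faces). 16 slats, each 71 mm wide (x) and 16 mm thick, lie across the top of the two x-running rails, running the full 831 mm width of the frame in y; along x they sit between the end posts with a 46 mm gap after the −x posts and between neighbouring slats, leaving 48 mm before the +x posts.


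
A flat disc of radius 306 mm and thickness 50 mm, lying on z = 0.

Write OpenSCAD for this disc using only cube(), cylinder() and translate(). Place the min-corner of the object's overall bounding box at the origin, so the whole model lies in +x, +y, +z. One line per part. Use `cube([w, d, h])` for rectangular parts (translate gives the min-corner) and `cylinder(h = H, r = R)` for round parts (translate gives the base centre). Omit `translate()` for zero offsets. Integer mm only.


translate([306, 306, 0]) cylinder(h = 50, r = 306);


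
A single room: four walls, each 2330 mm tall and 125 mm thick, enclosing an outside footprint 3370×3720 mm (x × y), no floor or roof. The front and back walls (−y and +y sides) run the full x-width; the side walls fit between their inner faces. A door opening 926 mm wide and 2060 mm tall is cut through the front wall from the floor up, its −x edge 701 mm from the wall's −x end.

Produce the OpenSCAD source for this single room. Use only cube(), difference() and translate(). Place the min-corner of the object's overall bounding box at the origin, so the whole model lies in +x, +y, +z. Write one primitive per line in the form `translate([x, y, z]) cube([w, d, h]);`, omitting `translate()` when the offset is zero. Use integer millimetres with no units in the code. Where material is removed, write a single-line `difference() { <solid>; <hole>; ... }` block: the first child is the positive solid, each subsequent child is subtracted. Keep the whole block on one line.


difference() { cube([3370, 125, 2330]); translate([701, 0, 0]) cube([926, 125, 2060]); }
translate([0, 3595, 0]) cube([3370, 125, 2330]);
translate([0, 125, 0]) cube([125, 3470, 2330]);
translate([3245, 125, 0]) cube([125, 3470, 2330]);


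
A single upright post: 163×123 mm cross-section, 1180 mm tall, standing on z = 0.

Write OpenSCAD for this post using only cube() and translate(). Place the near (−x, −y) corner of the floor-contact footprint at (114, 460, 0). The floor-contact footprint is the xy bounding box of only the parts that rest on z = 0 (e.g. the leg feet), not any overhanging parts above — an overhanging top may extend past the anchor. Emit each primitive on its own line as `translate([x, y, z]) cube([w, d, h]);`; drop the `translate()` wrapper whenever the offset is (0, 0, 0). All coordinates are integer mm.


translate([114, 460, 0]) cube([163, 123, 1180]);


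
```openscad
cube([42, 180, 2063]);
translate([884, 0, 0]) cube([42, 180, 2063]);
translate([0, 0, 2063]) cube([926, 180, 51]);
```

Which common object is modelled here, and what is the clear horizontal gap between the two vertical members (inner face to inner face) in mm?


A door frame. The clear opening width is 842 mm.

Two 2063 mm tall posts with a header on top — a door frame. The left jamb is 42 mm wide at x = 0; the right jamb starts at x = 884. The clear opening is 884 − 42 = 842 mm.


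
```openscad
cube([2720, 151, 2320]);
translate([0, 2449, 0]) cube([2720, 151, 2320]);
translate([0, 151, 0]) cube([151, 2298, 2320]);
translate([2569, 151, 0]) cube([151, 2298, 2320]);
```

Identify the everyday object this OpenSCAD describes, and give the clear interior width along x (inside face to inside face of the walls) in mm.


A house (or room) frame. The interior width is 2418 mm.

Four 2320 mm walls enclosing a rectangle with no floor or roof — a room or house frame. Outside width is 2720 mm and wall thickness is 151 mm, so the interior width is 2720 − 2 × 151 = 2418 mm.


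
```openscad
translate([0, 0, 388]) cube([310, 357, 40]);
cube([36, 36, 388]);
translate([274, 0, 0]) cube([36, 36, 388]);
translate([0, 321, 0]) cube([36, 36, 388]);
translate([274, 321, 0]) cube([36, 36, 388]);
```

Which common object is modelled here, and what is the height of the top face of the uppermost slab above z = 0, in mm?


A stool. The seat height is 428 mm.

A 310×357×40 slab at z = 388 on four corner posts — a stool. The seat top is 388 + 40 = 428 mm.


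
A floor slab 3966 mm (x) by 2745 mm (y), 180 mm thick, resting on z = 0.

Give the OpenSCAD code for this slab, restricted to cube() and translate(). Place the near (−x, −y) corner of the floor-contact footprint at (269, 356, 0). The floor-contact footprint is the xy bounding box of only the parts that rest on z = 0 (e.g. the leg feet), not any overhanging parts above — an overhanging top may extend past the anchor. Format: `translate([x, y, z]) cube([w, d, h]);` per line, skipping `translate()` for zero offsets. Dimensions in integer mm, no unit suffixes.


translate([269, 356, 0]) cube([3966, 2745, 180]);


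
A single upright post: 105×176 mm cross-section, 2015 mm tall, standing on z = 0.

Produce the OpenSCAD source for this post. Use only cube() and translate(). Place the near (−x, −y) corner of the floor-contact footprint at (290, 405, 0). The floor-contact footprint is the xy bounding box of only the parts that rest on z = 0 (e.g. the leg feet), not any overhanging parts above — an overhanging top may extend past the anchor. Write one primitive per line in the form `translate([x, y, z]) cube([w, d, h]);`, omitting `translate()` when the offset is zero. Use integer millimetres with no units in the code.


translate([290, 405, 0]) cube([105, 176, 2015]);


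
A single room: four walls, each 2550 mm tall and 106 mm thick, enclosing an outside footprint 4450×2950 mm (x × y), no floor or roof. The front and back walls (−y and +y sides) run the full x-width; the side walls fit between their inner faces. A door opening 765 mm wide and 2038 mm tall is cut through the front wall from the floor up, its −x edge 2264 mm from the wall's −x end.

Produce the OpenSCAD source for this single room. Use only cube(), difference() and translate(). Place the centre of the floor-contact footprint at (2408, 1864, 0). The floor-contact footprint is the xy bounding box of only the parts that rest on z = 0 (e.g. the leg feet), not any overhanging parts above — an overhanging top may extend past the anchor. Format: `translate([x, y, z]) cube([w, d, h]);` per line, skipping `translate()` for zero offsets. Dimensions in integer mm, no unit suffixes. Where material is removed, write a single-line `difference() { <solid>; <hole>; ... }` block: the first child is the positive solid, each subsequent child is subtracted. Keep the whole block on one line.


difference() { translate([183, 389, 0]) cube([4450, 106, 2550]); translate([2447, 389, 0]) cube([765, 106, 2038]); }
translate([183, 3233, 0]) cube([4450, 106, 2550]);
translate([183, 495, 0]) cube([106, 2738, 2550]);
translate([4527, 495, 0]) cube([106, 2738, 2550]);


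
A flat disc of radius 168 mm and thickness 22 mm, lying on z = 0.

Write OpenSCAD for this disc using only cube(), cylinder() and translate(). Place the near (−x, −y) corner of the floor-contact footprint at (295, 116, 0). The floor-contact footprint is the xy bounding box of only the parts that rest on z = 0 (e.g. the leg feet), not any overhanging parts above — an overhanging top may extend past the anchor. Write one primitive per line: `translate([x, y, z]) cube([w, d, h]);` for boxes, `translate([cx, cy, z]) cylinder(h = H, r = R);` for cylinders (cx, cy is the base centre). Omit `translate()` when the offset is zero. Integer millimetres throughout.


translate([463, 284, 0]) cylinder(h = 22, r = 168);


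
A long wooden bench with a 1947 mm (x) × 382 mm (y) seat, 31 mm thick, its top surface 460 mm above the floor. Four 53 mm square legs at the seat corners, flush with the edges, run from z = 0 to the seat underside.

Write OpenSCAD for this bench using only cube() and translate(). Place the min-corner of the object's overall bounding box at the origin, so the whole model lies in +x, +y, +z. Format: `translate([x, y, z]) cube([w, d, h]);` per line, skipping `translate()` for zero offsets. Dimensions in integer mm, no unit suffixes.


translate([0, 0, 429]) cube([1947, 382, 31]);
cube([53, 53, 429]);
translate([0, 329, 0]) cube([53, 53, 429]);
translate([1894, 0, 0]) cube([53, 53, 429]);
translate([1894, 329, 0]) cube([53, 53, 429]);


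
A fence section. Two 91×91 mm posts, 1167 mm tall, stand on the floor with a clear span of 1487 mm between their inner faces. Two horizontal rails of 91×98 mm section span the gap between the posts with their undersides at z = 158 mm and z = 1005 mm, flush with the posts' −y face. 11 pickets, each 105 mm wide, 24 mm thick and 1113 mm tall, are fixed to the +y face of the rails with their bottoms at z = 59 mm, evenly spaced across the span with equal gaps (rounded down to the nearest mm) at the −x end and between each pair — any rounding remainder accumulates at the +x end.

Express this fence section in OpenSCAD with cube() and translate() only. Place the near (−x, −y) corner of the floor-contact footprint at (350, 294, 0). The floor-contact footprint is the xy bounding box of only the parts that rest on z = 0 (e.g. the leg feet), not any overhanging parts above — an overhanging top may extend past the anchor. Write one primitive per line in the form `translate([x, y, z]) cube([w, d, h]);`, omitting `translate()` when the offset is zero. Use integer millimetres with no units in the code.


translate([350, 294, 0]) cube([91, 91, 1167]);
translate([1928, 294, 0]) cube([91, 91, 1167]);
translate([441, 294, 158]) cube([1487, 91, 98]);
translate([441, 294, 1005]) cube([1487, 91, 98]);
translate([468, 385, 59]) cube([105, 24, 1113]);
translate([600, 385, 59]) cube([105, 24, 1113]);
translate([732, 385, 59]) cube([105, 24, 1113]);
translate([864, 385, 59]) cube([105, 24, 1113]);
translate([996, 385, 59]) cube([105, 24, 1113]);
translate([1128, 385, 59]) cube([105, 24, 1113]);
translate([1260, 385, 59]) cube([105, 24, 1113]);
translate([1392, 385, 59]) cube([105, 24, 1113]);
translate([1524, 385, 59]) cube([105, 24, 1113]);
translate([1656, 385, 59]) cube([105, 24, 1113]);
translate([1788, 385, 59]) cube([105, 24, 1113]);


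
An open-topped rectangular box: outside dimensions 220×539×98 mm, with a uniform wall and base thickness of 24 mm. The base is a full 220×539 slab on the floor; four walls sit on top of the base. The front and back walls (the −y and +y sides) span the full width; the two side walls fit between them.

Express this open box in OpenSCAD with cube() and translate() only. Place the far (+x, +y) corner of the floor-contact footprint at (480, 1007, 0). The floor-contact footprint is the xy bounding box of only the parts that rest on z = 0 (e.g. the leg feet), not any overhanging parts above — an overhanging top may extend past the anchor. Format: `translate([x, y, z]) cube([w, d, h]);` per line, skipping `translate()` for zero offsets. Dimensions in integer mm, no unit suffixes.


translate([260, 468, 0]) cube([220, 539, 24]);
translate([260, 468, 24]) cube([220, 24, 74]);
translate([260, 983, 24]) cube([220, 24, 74]);
translate([260, 492, 24]) cube([24, 491, 74]);
translate([456, 492, 24]) cube([24, 491, 74]);


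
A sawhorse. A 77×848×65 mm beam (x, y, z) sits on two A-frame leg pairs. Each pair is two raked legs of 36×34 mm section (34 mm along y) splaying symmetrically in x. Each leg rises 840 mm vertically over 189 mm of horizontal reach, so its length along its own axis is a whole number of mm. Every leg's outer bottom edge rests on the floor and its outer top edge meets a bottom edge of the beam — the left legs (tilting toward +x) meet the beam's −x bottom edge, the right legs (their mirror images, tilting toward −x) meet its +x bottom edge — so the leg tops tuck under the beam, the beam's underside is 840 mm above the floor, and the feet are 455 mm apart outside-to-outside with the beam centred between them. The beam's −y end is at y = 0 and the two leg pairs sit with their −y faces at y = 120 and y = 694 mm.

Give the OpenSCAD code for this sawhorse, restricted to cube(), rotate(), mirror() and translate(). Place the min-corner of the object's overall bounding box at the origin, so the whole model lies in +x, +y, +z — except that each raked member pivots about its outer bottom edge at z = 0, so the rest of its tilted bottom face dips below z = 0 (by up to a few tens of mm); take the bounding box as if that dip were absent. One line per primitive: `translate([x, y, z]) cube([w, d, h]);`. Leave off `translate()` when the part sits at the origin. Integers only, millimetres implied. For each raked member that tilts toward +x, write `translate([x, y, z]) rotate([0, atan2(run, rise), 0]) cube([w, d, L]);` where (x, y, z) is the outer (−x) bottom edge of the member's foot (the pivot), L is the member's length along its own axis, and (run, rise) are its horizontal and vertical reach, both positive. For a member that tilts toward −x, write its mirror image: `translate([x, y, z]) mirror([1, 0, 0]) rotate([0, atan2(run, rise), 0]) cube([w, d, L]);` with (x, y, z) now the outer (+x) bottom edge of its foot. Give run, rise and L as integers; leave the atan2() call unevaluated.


// leg length = √(189² + 840²) = 861
// right-leg outer foot x = 2·189 + 77 = 455
// beam min-corner = (189, 0, 840)
translate([189, 0, 840]) cube([77, 848, 65]);
translate([0, 120, 0]) rotate([0, atan2(189, 840), 0]) cube([36, 34, 861]);
translate([455, 120, 0]) mirror([1, 0, 0]) rotate([0, atan2(189, 840), 0]) cube([36, 34, 861]);
translate([0, 694, 0]) rotate([0, atan2(189, 840), 0]) cube([36, 34, 861]);
translate([455, 694, 0]) mirror([1, 0, 0]) rotate([0, atan2(189, 840), 0]) cube([36, 34, 861]);


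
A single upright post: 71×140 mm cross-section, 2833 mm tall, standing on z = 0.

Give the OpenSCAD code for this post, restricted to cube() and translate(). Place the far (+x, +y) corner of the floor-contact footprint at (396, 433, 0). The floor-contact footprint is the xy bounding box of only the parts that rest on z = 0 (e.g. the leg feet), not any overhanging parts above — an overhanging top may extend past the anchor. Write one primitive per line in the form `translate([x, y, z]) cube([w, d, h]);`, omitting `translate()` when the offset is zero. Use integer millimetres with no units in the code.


translate([325, 293, 0]) cube([71, 140, 2833]);


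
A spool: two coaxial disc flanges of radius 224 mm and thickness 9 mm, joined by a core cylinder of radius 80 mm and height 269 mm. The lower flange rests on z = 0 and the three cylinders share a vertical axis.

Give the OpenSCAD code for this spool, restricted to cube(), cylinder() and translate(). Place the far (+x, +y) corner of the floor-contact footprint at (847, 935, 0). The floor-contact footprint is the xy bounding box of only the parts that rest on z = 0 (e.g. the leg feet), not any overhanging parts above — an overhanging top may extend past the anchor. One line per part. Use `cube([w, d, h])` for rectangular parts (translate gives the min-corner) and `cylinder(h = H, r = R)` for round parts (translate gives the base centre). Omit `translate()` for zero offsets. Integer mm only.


translate([623, 711, 0]) cylinder(h = 9, r = 224);
translate([623, 711, 9]) cylinder(h = 269, r = 80);
translate([623, 711, 278]) cylinder(h = 9, r = 224);


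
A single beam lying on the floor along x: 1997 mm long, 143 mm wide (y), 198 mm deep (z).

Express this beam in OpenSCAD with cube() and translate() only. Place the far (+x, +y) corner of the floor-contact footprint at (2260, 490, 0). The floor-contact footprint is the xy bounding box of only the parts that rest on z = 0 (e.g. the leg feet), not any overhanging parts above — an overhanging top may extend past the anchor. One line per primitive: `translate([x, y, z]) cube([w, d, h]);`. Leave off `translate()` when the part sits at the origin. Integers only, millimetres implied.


translate([263, 347, 0]) cube([1997, 143, 198]);


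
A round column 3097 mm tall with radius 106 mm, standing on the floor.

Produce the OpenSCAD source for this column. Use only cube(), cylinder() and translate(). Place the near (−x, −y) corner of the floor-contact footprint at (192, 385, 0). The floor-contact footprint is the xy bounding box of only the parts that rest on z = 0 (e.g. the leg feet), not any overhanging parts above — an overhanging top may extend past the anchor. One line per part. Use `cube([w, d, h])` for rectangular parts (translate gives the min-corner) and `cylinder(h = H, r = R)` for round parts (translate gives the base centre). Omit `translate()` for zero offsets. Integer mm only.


translate([298, 491, 0]) cylinder(h = 3097, r = 106);


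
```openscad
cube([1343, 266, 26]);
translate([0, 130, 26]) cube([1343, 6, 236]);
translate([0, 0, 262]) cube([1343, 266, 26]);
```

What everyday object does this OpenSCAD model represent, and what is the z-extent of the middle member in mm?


An I-beam. The web height is 236 mm.

Two wide flanges with a thin centred web — an I-beam. Overall 288 mm minus two 26 mm flanges gives a web of 288 − 2·26 = 236 mm.


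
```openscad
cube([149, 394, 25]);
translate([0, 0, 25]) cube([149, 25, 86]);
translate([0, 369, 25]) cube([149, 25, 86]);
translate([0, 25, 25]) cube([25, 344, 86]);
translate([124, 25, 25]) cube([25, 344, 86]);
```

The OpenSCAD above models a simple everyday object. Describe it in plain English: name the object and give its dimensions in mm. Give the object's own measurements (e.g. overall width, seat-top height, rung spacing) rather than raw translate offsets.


An open-topped rectangular box: outside dimensions 149×394×111 mm, with a uniform wall and base thickness of 25 mm. The base is a full 149×394 slab on the floor; four walls sit on top of the base. The front and back walls (the −y and +y sides) span the full width; the two side walls fit between them.


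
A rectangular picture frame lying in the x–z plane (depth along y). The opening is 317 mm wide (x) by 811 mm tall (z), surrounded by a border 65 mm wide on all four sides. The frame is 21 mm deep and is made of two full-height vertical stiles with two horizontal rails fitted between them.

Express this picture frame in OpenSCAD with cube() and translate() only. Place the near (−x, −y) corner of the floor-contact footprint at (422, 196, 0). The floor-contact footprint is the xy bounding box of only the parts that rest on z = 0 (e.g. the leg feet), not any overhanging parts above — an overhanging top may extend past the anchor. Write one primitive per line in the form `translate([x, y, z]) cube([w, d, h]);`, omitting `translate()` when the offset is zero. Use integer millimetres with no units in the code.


translate([422, 196, 0]) cube([65, 21, 941]);
translate([804, 196, 0]) cube([65, 21, 941]);
translate([487, 196, 0]) cube([317, 21, 65]);
translate([487, 196, 876]) cube([317, 21, 65]);


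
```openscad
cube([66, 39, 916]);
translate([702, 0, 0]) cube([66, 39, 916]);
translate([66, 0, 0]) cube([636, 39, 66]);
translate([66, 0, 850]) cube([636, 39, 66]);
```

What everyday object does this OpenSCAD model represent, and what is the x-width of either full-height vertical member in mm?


A picture frame. The border width is 66 mm.

Four thin pieces enclosing a rectangular opening — a picture frame. The two full-height stiles are 916 mm tall; the top rail sits at z = 850 and is 66 mm tall, so the border above the opening is 916 − 850 = 66 mm, matching the stile x-width.


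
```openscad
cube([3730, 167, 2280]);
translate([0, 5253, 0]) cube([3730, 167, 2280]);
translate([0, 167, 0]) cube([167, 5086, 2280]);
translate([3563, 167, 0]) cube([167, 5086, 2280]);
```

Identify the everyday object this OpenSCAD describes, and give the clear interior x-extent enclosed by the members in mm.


A house (or room) frame. The interior width is 3396 mm.

Four 2280 mm walls enclosing a rectangle with no floor or roof — a room or house frame. Outside width is 3730 mm and wall thickness is 167 mm, so the interior width is 3730 − 2 × 167 = 3396 mm.


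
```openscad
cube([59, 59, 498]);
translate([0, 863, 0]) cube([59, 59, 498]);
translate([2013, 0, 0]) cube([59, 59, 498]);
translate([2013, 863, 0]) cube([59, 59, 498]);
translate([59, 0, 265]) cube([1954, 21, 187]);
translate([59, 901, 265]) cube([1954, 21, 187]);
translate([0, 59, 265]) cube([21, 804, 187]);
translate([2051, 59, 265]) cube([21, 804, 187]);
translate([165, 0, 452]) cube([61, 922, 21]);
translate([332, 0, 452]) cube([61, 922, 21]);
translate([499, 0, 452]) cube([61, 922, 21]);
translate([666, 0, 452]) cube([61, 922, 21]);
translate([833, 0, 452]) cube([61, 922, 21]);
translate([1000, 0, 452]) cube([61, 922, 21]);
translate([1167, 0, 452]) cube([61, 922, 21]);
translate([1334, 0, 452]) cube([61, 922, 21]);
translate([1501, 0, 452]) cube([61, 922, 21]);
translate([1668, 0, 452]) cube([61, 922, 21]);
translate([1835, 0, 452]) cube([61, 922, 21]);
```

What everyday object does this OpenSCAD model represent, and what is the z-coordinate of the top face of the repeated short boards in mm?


A bed frame. The slat-top height is 473 mm.

Four posts, four rails, and a row of slats — a bed frame. Slats sit on the rails at z = 265 + 187 = 452; with slat thickness 21, the top is 473 mm.


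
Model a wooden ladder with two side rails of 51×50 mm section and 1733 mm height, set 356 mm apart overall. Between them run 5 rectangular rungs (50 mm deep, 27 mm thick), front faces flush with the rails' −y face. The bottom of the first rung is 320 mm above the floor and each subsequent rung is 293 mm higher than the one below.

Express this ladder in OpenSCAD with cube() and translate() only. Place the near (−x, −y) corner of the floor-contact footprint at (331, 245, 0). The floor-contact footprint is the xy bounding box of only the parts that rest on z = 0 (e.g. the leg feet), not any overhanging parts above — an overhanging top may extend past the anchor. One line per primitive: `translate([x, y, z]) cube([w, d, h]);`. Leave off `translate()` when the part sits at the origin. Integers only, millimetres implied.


// rung span = 356 - 2*51 = 254
// rung[k] z = 320 + k*293
translate([331, 245, 0]) cube([51, 50, 1733]);
translate([636, 245, 0]) cube([51, 50, 1733]);
translate([382, 245, 320]) cube([254, 50, 27]);
translate([382, 245, 613]) cube([254, 50, 27]);
translate([382, 245, 906]) cube([254, 50, 27]);
translate([382, 245, 1199]) cube([254, 50, 27]);
translate([382, 245, 1492]) cube([254, 50, 27]);


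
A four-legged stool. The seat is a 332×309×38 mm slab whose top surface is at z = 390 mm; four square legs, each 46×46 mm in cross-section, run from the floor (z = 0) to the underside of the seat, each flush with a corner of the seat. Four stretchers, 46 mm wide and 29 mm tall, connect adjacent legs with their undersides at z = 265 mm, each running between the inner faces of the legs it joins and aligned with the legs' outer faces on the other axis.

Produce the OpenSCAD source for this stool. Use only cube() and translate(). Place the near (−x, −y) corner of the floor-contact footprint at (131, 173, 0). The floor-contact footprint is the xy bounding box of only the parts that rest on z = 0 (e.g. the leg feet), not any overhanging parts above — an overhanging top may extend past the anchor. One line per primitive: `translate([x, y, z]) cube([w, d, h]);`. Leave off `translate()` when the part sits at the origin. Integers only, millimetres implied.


translate([131, 173, 352]) cube([332, 309, 38]);
translate([131, 173, 0]) cube([46, 46, 352]);
translate([417, 173, 0]) cube([46, 46, 352]);
translate([131, 436, 0]) cube([46, 46, 352]);
translate([417, 436, 0]) cube([46, 46, 352]);
translate([177, 173, 265]) cube([240, 46, 29]);
translate([177, 436, 265]) cube([240, 46, 29]);
translate([131, 219, 265]) cube([46, 217, 29]);
translate([417, 219, 265]) cube([46, 217, 29]);


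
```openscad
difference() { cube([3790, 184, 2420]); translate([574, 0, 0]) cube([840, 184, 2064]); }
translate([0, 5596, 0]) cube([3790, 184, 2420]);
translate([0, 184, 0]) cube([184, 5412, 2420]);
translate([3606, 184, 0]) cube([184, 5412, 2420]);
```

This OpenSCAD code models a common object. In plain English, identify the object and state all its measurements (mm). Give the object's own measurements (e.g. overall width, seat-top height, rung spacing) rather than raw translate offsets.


A single room: four walls, each 2420 mm tall and 184 mm thick, enclosing an outside footprint 3790×5780 mm (x × y), no floor or roof. The front and back walls (−y and +y sides) run the full x-width; the side walls fit between their inner faces. A door opening 840 mm wide and 2064 mm tall is cut through the front wall from the floor up, its −x edge 574 mm from the wall's −x end.


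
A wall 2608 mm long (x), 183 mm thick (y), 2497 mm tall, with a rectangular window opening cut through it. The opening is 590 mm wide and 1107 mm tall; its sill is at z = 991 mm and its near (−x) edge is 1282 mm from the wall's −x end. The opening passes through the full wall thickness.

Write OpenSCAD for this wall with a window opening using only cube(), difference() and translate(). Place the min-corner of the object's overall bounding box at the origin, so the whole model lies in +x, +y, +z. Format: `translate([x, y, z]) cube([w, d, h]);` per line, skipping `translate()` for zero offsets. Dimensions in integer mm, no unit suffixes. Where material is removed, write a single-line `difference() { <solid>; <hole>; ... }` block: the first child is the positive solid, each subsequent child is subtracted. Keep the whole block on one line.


difference() { cube([2608, 183, 2497]); translate([1282, 0, 991]) cube([590, 183, 1107]); }


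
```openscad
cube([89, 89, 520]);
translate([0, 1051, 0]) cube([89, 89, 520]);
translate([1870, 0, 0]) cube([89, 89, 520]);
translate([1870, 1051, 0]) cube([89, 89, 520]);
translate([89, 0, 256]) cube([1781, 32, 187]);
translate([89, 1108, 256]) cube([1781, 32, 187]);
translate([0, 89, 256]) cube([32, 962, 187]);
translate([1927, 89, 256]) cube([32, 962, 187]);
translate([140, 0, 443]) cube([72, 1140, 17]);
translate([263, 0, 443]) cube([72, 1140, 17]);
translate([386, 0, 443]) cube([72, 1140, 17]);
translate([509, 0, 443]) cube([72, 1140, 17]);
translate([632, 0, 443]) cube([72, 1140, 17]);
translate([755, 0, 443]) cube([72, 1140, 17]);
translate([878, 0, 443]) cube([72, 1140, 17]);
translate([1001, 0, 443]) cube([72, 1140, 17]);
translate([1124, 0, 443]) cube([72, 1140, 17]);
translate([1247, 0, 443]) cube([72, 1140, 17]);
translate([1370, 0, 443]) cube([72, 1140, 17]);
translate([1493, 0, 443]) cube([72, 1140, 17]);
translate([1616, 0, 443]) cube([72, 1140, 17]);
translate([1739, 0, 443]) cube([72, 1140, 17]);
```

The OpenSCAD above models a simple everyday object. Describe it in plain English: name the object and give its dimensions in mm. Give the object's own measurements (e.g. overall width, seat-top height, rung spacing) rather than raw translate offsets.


A bed frame 1959 mm long (x) by 1140 mm wide (y). Four 89×89 mm corner posts, 520 mm tall, at the corners of the footprint. Four rails of 32 mm thickness and 187 mm height run between adjacent posts with their undersides at z = 256 mm, their outer faces flush with the outside of the frame (the two x-running rails run between the posts' inner faces; the two y-running rails run between the posts' inner faces). 14 slats, each 72 mm wide (x) and 17 mm thick, lie across the top of the two x-running rails, running the full 1140 mm width of the frame in y; along x they sit between the end posts with a 51 mm gap after the −x posts and between neighbouring slats, leaving 59 mm before the +x posts.
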